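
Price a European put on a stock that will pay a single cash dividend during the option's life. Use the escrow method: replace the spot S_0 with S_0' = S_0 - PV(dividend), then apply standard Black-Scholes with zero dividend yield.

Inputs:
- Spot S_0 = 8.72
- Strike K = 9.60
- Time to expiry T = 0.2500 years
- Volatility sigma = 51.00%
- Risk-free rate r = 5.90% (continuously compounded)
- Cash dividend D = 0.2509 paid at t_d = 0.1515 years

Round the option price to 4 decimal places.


PV(D) = D * exp(-r * t_d) = 0.2509 * 0.99110133 = 0.24866732
S_0' = S_0 - PV(D) = 8.7200 - 0.24866732 = 8.47133268
d1 = (ln(S_0'/K) + (r + sigma^2/2)*T) / (sigma*sqrt(T)) = -0.30514808
d2 = d1 - sigma*sqrt(T) = -0.56014808
exp(-rT) = 0.98535825
N(-d1) = 0.61987331; N(-d2) = 0.71231078
P = K * exp(-rT) * N(-d2) - S_0' * N(-d1) = 9.6000 * 0.98535825 * 0.71231078 - 8.47133268 * 0.61987331 = 1.4869

Answer: Price = 1.4869


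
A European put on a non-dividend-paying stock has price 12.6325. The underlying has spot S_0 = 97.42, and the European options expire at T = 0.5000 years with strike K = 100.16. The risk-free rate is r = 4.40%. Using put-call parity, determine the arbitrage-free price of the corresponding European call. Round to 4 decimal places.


Answer: Call price = 12.0720

Derivation:
Put-call parity: C - P = S_0 * exp(-qT) - K * exp(-rT).
S_0 * exp(-qT) = 97.4200 * 1.00000000 = 97.42000000
K * exp(-rT) = 100.1600 * 0.97824024 = 97.98054194
C = P + S*exp(-qT) - K*exp(-rT)
C = 12.6325 + 97.42000000 - 97.98054194 = 12.0720


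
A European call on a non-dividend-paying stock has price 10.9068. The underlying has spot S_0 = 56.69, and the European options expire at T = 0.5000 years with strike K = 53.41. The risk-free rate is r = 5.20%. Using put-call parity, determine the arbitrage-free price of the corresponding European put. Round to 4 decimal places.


Put-call parity: C - P = S_0 * exp(-qT) - K * exp(-rT).
S_0 * exp(-qT) = 56.6900 * 1.00000000 = 56.69000000
K * exp(-rT) = 53.4100 * 0.97433509 = 52.03923714
P = C - S*exp(-qT) + K*exp(-rT)
P = 10.9068 - 56.69000000 + 52.03923714 = 6.2560

Answer: Put price = 6.2560


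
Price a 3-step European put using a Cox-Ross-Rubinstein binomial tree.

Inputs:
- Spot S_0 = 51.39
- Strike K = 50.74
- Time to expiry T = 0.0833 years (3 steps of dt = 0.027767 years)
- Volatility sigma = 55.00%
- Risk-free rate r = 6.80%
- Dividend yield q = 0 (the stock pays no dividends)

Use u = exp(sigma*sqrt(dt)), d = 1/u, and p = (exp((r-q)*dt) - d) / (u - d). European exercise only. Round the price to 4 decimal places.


Answer: Price = V(0,0) = 3.0384

Derivation:
dt = T/N = 0.027767
u = exp(sigma*sqrt(dt)) = 1.095979; d = 1/u = 0.912426
p = (exp((r-q)*dt) - d) / (u - d) = 0.487400
Discount per step: exp(-r*dt) = 0.998114
Stock lattice S(k, i) with i counting down-moves:
  k=0: S(0,0) = 51.3900
  k=1: S(1,0) = 56.3224; S(1,1) = 46.8896
  k=2: S(2,0) = 61.7282; S(2,1) = 51.3900; S(2,2) = 42.7833
  k=3: S(3,0) = 67.6528; S(3,1) = 56.3224; S(3,2) = 46.8896; S(3,3) = 39.0366
Terminal payoffs V(N, i) = max(K - S_T, 0):
  V(3,0) = 0.000000; V(3,1) = 0.000000; V(3,2) = 3.850430; V(3,3) = 11.703441
Backward induction: V(k, i) = exp(-r*dt) * [p * V(k+1, i) + (1-p) * V(k+1, i+1)].
  V(2,0) = exp(-r*dt) * [p*0.000000 + (1-p)*0.000000] = 0.000000
  V(2,1) = exp(-r*dt) * [p*0.000000 + (1-p)*3.850430] = 1.970006
  V(2,2) = exp(-r*dt) * [p*3.850430 + (1-p)*11.703441] = 7.861025
  V(1,0) = exp(-r*dt) * [p*0.000000 + (1-p)*1.970006] = 1.007920
  V(1,1) = exp(-r*dt) * [p*1.970006 + (1-p)*7.861025] = 4.980329
  V(0,0) = exp(-r*dt) * [p*1.007920 + (1-p)*4.980329] = 3.038433


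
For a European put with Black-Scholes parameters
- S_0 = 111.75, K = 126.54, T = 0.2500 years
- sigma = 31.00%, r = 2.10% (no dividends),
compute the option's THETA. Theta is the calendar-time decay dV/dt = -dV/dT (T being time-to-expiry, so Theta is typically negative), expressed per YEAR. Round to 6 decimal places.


d1 = -0.6905272918; d2 = -0.8455272918
phi(d1) = 0.3143172341; exp(-qT) = 1.0000000000; exp(-rT) = 0.9947637572
Theta = -S*exp(-qT)*phi(d1)*sigma/(2*sqrt(T)) + r*K*exp(-rT)*N(-d2) - q*S*exp(-qT)*N(-d1)
N(-d1) = 0.7550686734; N(-d2) = 0.8010917493; sqrt(T) = 0.5000000000
Term 1 = -111.7500 * 1.0000000000 * 0.3143172341 * 0.3100 / (2 * 0.5000000000) = -10.8887347823
Term 2 = 0.0210 * 126.5400 * 0.9947637572 * 0.8010917493 = 2.1176263760
Term 3 = 0 (no dividend yield, q = 0)
Theta = -10.8887347823 + (2.1176263760) + (0.0000000000) = -8.771108

Answer: Theta = -8.771108


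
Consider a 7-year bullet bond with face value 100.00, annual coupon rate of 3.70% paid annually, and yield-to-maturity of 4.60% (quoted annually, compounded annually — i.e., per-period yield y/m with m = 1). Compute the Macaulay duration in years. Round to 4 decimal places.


Answer: Macaulay duration = 6.2707 years

Derivation:
Coupon per period c = face * coupon_rate / m = 3.700000
Periods per year m = 1; per-period yield y/m = 0.046000
Number of cashflows N = 7
Cashflows (t years, CF_t, discount factor 1/(1+y/m)^(m*t), PV):
  t = 1.0000: CF_t = 3.700000, DF = 0.956023, PV = 3.537285
  t = 2.0000: CF_t = 3.700000, DF = 0.913980, PV = 3.381726
  t = 3.0000: CF_t = 3.700000, DF = 0.873786, PV = 3.233007
  t = 4.0000: CF_t = 3.700000, DF = 0.835359, PV = 3.090829
  t = 5.0000: CF_t = 3.700000, DF = 0.798623, PV = 2.954903
  t = 6.0000: CF_t = 3.700000, DF = 0.763501, PV = 2.824956
  t = 7.0000: CF_t = 103.700000, DF = 0.729925, PV = 75.693217
Price P = sum_t PV_t = 94.715923
Macaulay numerator sum_t t * PV_t:
  t * PV_t at t = 1.0000: 3.537285
  t * PV_t at t = 2.0000: 6.763451
  t * PV_t at t = 3.0000: 9.699022
  t * PV_t at t = 4.0000: 12.363316
  t * PV_t at t = 5.0000: 14.774517
  t * PV_t at t = 6.0000: 16.949733
  t * PV_t at t = 7.0000: 529.852521
Macaulay duration D = (sum_t t * PV_t) / P = 593.939845 / 94.715923 = 6.270750


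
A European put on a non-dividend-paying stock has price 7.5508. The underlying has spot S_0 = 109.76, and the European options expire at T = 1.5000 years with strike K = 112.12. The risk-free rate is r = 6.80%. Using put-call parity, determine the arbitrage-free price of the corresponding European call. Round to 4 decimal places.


Answer: Call price = 16.0631

Derivation:
Put-call parity: C - P = S_0 * exp(-qT) - K * exp(-rT).
S_0 * exp(-qT) = 109.7600 * 1.00000000 = 109.76000000
K * exp(-rT) = 112.1200 * 0.90302955 = 101.24767333
C = P + S*exp(-qT) - K*exp(-rT)
C = 7.5508 + 109.76000000 - 101.24767333 = 16.0631


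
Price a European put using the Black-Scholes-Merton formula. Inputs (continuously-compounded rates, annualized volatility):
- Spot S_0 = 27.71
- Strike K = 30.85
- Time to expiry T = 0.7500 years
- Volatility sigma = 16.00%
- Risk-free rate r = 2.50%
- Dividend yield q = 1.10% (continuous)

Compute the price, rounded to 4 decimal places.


Answer: Price = 3.3660

Derivation:
d1 = (ln(S/K) + (r - q + 0.5*sigma^2) * T) / (sigma * sqrt(T)) = -0.62962494
d2 = d1 - sigma * sqrt(T) = -0.76818901
exp(-rT) = 0.98142469; exp(-qT) = 0.99178394
P = K * exp(-rT) * N(-d2) - S_0 * exp(-qT) * N(-d1)
N(-d1) = 0.73553000; N(-d2) = 0.77881255
P = 30.8500 * 0.98142469 * 0.77881255 - 27.7100 * 0.99178394 * 0.73553000 = 3.3660


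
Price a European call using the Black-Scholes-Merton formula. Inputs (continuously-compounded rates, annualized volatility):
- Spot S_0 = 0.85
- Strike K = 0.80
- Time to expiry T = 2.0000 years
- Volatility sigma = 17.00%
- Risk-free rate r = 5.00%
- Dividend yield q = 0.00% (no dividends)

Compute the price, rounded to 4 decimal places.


Answer: Price = 0.1544

Derivation:
d1 = (ln(S/K) + (r - q + 0.5*sigma^2) * T) / (sigma * sqrt(T)) = 0.78831850
d2 = d1 - sigma * sqrt(T) = 0.54790220
exp(-rT) = 0.90483742; exp(-qT) = 1.00000000
C = S_0 * exp(-qT) * N(d1) - K * exp(-rT) * N(d2)
N(d1) = 0.78474479; N(d2) = 0.70812047
C = 0.8500 * 1.00000000 * 0.78474479 - 0.8000 * 0.90483742 * 0.70812047 = 0.1544


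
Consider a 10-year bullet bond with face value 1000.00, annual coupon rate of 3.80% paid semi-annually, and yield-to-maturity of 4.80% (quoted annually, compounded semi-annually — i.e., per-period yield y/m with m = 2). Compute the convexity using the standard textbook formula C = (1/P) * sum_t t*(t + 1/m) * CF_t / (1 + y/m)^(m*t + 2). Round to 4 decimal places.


Coupon per period c = face * coupon_rate / m = 19.000000
Periods per year m = 2; per-period yield y/m = 0.024000
Number of cashflows N = 20
Cashflows (t years, CF_t, discount factor 1/(1+y/m)^(m*t), PV):
  t = 0.5000: CF_t = 19.000000, DF = 0.976562, PV = 18.554688
  t = 1.0000: CF_t = 19.000000, DF = 0.953674, PV = 18.119812
  t = 1.5000: CF_t = 19.000000, DF = 0.931323, PV = 17.695129
  t = 2.0000: CF_t = 19.000000, DF = 0.909495, PV = 17.280399
  t = 2.5000: CF_t = 19.000000, DF = 0.888178, PV = 16.875390
  t = 3.0000: CF_t = 19.000000, DF = 0.867362, PV = 16.479873
  t = 3.5000: CF_t = 19.000000, DF = 0.847033, PV = 16.093626
  t = 4.0000: CF_t = 19.000000, DF = 0.827181, PV = 15.716432
  t = 4.5000: CF_t = 19.000000, DF = 0.807794, PV = 15.348078
  t = 5.0000: CF_t = 19.000000, DF = 0.788861, PV = 14.988357
  t = 5.5000: CF_t = 19.000000, DF = 0.770372, PV = 14.637068
  t = 6.0000: CF_t = 19.000000, DF = 0.752316, PV = 14.294011
  t = 6.5000: CF_t = 19.000000, DF = 0.734684, PV = 13.958995
  t = 7.0000: CF_t = 19.000000, DF = 0.717465, PV = 13.631831
  t = 7.5000: CF_t = 19.000000, DF = 0.700649, PV = 13.312335
  t = 8.0000: CF_t = 19.000000, DF = 0.684228, PV = 13.000328
  t = 8.5000: CF_t = 19.000000, DF = 0.668191, PV = 12.695632
  t = 9.0000: CF_t = 19.000000, DF = 0.652530, PV = 12.398078
  t = 9.5000: CF_t = 19.000000, DF = 0.637237, PV = 12.107499
  t = 10.0000: CF_t = 1019.000000, DF = 0.622302, PV = 634.125257
Price P = sum_t PV_t = 921.312818
Convexity numerator sum_t t*(t + 1/m) * CF_t / (1+y/m)^(m*t + 2):
  t = 0.5000: term = 8.847564
  t = 1.0000: term = 25.920599
  t = 1.5000: term = 50.626170
  t = 2.0000: term = 82.399365
  t = 2.5000: term = 120.702195
  t = 3.0000: term = 165.022532
  t = 3.5000: term = 214.873089
  t = 4.0000: term = 269.790430
  t = 4.5000: term = 329.334020
  t = 5.0000: term = 393.085311
  t = 5.5000: term = 460.646849
  t = 6.0000: term = 531.641427
  t = 6.5000: term = 605.711261
  t = 7.0000: term = 682.517196
  t = 7.5000: term = 761.737942
  t = 8.0000: term = 843.069337
  t = 8.5000: term = 926.223637
  t = 9.0000: term = 1010.928832
  t = 9.5000: term = 1096.927986
  t = 10.0000: term = 63498.641935
Convexity = (1/P) * sum = 72078.647678 / 921.312818 = 78.234717

Answer: Convexity = 78.2347


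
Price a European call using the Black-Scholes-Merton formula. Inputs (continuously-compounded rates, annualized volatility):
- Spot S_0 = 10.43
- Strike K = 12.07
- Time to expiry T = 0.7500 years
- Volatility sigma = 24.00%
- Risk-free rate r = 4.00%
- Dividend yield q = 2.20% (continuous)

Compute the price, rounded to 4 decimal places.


d1 = (ln(S/K) + (r - q + 0.5*sigma^2) * T) / (sigma * sqrt(T)) = -0.53374476
d2 = d1 - sigma * sqrt(T) = -0.74159086
exp(-rT) = 0.97044553; exp(-qT) = 0.98363538
C = S_0 * exp(-qT) * N(d1) - K * exp(-rT) * N(d2)
N(d1) = 0.29675907; N(d2) = 0.22916763
C = 10.4300 * 0.98363538 * 0.29675907 - 12.0700 * 0.97044553 * 0.22916763 = 0.3602

Answer: Price = 0.3602


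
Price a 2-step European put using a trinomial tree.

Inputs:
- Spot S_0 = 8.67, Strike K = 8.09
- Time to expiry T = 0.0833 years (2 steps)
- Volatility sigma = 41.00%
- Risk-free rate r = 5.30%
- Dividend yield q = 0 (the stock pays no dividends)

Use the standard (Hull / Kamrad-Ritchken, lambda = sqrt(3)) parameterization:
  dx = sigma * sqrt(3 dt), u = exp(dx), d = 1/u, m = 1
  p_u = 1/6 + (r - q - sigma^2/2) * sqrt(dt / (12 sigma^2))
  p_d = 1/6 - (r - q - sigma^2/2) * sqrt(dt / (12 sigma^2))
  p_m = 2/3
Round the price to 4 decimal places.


Answer: Price = V(0,0) = 0.1807

Derivation:
dt = T/N = 0.041650; dx = sigma*sqrt(3*dt) = 0.144928
u = exp(dx) = 1.155956; d = 1/u = 0.865085
p_u = 0.162205, p_m = 0.666667, p_d = 0.171128
Discount per step: exp(-r*dt) = 0.997795
Stock lattice S(k, j) with j the centered position index:
  k=0: S(0,+0) = 8.6700
  k=1: S(1,-1) = 7.5003; S(1,+0) = 8.6700; S(1,+1) = 10.0221
  k=2: S(2,-2) = 6.4884; S(2,-1) = 7.5003; S(2,+0) = 8.6700; S(2,+1) = 10.0221; S(2,+2) = 11.5852
Terminal payoffs V(N, j) = max(K - S_T, 0):
  V(2,-2) = 1.601619; V(2,-1) = 0.589716; V(2,+0) = 0.000000; V(2,+1) = 0.000000; V(2,+2) = 0.000000
Backward induction: V(k, j) = exp(-r*dt) * [p_u * V(k+1, j+1) + p_m * V(k+1, j) + p_d * V(k+1, j-1)]
  V(1,-1) = exp(-r*dt) * [p_u*0.000000 + p_m*0.589716 + p_d*1.601619] = 0.665755
  V(1,+0) = exp(-r*dt) * [p_u*0.000000 + p_m*0.000000 + p_d*0.589716] = 0.100695
  V(1,+1) = exp(-r*dt) * [p_u*0.000000 + p_m*0.000000 + p_d*0.000000] = 0.000000
  V(0,+0) = exp(-r*dt) * [p_u*0.000000 + p_m*0.100695 + p_d*0.665755] = 0.180660


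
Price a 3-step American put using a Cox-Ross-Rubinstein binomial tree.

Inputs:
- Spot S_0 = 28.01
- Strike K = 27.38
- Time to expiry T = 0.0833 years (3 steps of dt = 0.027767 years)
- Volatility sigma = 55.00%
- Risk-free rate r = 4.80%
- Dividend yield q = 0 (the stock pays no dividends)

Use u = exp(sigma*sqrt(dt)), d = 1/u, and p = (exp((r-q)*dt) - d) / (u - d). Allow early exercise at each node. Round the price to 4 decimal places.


dt = T/N = 0.027767
u = exp(sigma*sqrt(dt)) = 1.095979; d = 1/u = 0.912426
p = (exp((r-q)*dt) - d) / (u - d) = 0.484370
Discount per step: exp(-r*dt) = 0.998668
Stock lattice S(k, i) with i counting down-moves:
  k=0: S(0,0) = 28.0100
  k=1: S(1,0) = 30.6984; S(1,1) = 25.5571
  k=2: S(2,0) = 33.6448; S(2,1) = 28.0100; S(2,2) = 23.3189
  k=3: S(3,0) = 36.8740; S(3,1) = 30.6984; S(3,2) = 25.5571; S(3,3) = 21.2768
Terminal payoffs V(N, i) = max(K - S_T, 0):
  V(3,0) = 0.000000; V(3,1) = 0.000000; V(3,2) = 1.822949; V(3,3) = 6.103215
Backward induction: V(k, i) = exp(-r*dt) * [p * V(k+1, i) + (1-p) * V(k+1, i+1)]; then take max(V_cont, immediate exercise) for American.
  V(2,0) = exp(-r*dt) * [p*0.000000 + (1-p)*0.000000] = 0.000000; exercise = 0.000000; V(2,0) = max -> 0.000000
  V(2,1) = exp(-r*dt) * [p*0.000000 + (1-p)*1.822949] = 0.938715; exercise = 0.000000; V(2,1) = max -> 0.938715
  V(2,2) = exp(-r*dt) * [p*1.822949 + (1-p)*6.103215] = 4.024615; exercise = 4.061083; V(2,2) = max -> 4.061083
  V(1,0) = exp(-r*dt) * [p*0.000000 + (1-p)*0.938715] = 0.483385; exercise = 0.000000; V(1,0) = max -> 0.483385
  V(1,1) = exp(-r*dt) * [p*0.938715 + (1-p)*4.061083] = 2.545307; exercise = 1.822949; V(1,1) = max -> 2.545307
  V(0,0) = exp(-r*dt) * [p*0.483385 + (1-p)*2.545307] = 1.544514; exercise = 0.000000; V(0,0) = max -> 1.544514

Answer: Price = V(0,0) = 1.5445


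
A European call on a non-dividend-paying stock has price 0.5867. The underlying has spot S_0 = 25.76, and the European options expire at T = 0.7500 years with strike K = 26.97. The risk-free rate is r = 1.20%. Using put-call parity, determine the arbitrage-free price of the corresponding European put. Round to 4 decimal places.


Answer: Put price = 1.5551

Derivation:
Put-call parity: C - P = S_0 * exp(-qT) - K * exp(-rT).
S_0 * exp(-qT) = 25.7600 * 1.00000000 = 25.76000000
K * exp(-rT) = 26.9700 * 0.99104038 = 26.72835902
P = C - S*exp(-qT) + K*exp(-rT)
P = 0.5867 - 25.76000000 + 26.72835902 = 1.5551


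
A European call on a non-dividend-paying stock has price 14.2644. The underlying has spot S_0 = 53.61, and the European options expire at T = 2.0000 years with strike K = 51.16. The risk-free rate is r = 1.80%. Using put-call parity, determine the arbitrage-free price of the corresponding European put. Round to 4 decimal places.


Put-call parity: C - P = S_0 * exp(-qT) - K * exp(-rT).
S_0 * exp(-qT) = 53.6100 * 1.00000000 = 53.61000000
K * exp(-rT) = 51.1600 * 0.96464029 = 49.35099741
P = C - S*exp(-qT) + K*exp(-rT)
P = 14.2644 - 53.61000000 + 49.35099741 = 10.0054

Answer: Put price = 10.0054


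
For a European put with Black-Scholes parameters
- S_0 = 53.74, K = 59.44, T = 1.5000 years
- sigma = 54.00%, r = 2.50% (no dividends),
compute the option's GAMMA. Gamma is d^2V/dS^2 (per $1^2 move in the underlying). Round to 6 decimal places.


d1 = 0.2349547579; d2 = -0.4264074726
phi(d1) = 0.3880813089; exp(-qT) = 1.0000000000; exp(-rT) = 0.9631944177
Gamma = exp(-qT) * phi(d1) / (S * sigma * sqrt(T)) = 1.0000000000 * 0.3880813089 / (53.7400 * 0.5400 * 1.2247448714) = 0.010919

Answer: Gamma = 0.010919


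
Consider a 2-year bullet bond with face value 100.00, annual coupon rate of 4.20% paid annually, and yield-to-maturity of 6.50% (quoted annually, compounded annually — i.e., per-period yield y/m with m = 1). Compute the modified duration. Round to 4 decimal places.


Answer: Modified duration = 1.8393

Derivation:
Coupon per period c = face * coupon_rate / m = 4.200000
Periods per year m = 1; per-period yield y/m = 0.065000
Number of cashflows N = 2
Cashflows (t years, CF_t, discount factor 1/(1+y/m)^(m*t), PV):
  t = 1.0000: CF_t = 4.200000, DF = 0.938967, PV = 3.943662
  t = 2.0000: CF_t = 104.200000, DF = 0.881659, PV = 91.868897
Price P = sum_t PV_t = 95.812559
First compute Macaulay numerator sum_t t * PV_t:
  t * PV_t at t = 1.0000: 3.943662
  t * PV_t at t = 2.0000: 183.737795
Macaulay duration D = 187.681457 / 95.812559 = 1.958840
Modified duration = D / (1 + y/m) = 1.958840 / (1 + 0.065000) = 1.839286


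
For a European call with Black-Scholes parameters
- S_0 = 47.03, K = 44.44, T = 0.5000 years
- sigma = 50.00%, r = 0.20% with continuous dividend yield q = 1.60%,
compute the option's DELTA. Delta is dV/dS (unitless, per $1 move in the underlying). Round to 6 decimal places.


d1 = 0.3171960280; d2 = -0.0363573626
phi(d1) = 0.3793692805; exp(-qT) = 0.9920319148; exp(-rT) = 0.9990004998
N(d1) = 0.6244525682
Delta = exp(-qT) * N(d1) = 0.9920319148 * 0.6244525682 = 0.619477

Answer: Delta = 0.619477


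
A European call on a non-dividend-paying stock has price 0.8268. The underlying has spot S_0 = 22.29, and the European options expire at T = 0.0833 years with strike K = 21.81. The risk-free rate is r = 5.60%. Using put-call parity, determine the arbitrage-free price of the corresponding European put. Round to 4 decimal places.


Put-call parity: C - P = S_0 * exp(-qT) - K * exp(-rT).
S_0 * exp(-qT) = 22.2900 * 1.00000000 = 22.29000000
K * exp(-rT) = 21.8100 * 0.99534606 = 21.70849764
P = C - S*exp(-qT) + K*exp(-rT)
P = 0.8268 - 22.29000000 + 21.70849764 = 0.2453

Answer: Put price = 0.2453


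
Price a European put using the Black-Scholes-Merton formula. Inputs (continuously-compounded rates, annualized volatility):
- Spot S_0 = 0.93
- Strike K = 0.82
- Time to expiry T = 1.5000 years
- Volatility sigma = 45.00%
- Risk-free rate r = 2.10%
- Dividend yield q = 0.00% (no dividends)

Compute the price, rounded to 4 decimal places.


Answer: Price = 0.1269

Derivation:
d1 = (ln(S/K) + (r - q + 0.5*sigma^2) * T) / (sigma * sqrt(T)) = 0.56112411
d2 = d1 - sigma * sqrt(T) = 0.00998892
exp(-rT) = 0.96899096; exp(-qT) = 1.00000000
P = K * exp(-rT) * N(-d2) - S_0 * exp(-qT) * N(-d1)
N(-d1) = 0.28735647; N(-d2) = 0.49601506
P = 0.8200 * 0.96899096 * 0.49601506 - 0.9300 * 1.00000000 * 0.28735647 = 0.1269


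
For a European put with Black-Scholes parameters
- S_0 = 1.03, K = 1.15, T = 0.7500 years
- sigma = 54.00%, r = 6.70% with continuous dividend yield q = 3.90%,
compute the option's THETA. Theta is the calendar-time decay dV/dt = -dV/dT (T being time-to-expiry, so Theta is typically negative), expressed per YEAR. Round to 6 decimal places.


Answer: Theta = -0.094452

Derivation:
d1 = 0.0430807221; d2 = -0.4245729959
phi(d1) = 0.3985722439; exp(-qT) = 0.9711736407; exp(-rT) = 0.9509916469
Theta = -S*exp(-qT)*phi(d1)*sigma/(2*sqrt(T)) + r*K*exp(-rT)*N(-d2) - q*S*exp(-qT)*N(-d1)
N(-d1) = 0.4828185933; N(-d2) = 0.6644260090; sqrt(T) = 0.8660254038
Term 1 = -1.0300 * 0.9711736407 * 0.3985722439 * 0.5400 / (2 * 0.8660254038) = -0.1243009063
Term 2 = 0.0670 * 1.1500 * 0.9509916469 * 0.6644260090 = 0.0486850892
Term 3 = -0.0390 * 1.0300 * 0.9711736407 * 0.4828185933 = -0.0188357408
Theta = -0.1243009063 + (0.0486850892) + (-0.0188357408) = -0.094452


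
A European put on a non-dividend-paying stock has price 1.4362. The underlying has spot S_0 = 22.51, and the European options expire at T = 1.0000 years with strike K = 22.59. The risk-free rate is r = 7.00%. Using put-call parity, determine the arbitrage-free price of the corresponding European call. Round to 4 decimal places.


Answer: Call price = 2.8834

Derivation:
Put-call parity: C - P = S_0 * exp(-qT) - K * exp(-rT).
S_0 * exp(-qT) = 22.5100 * 1.00000000 = 22.51000000
K * exp(-rT) = 22.5900 * 0.93239382 = 21.06277639
C = P + S*exp(-qT) - K*exp(-rT)
C = 1.4362 + 22.51000000 - 21.06277639 = 2.8834


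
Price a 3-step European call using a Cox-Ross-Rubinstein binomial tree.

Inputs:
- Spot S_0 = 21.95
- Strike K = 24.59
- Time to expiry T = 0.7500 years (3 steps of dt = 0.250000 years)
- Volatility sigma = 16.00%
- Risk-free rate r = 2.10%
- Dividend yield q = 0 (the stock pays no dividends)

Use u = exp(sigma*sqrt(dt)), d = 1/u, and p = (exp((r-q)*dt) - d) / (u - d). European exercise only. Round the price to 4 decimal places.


Answer: Price = V(0,0) = 0.4401

Derivation:
dt = T/N = 0.250000
u = exp(sigma*sqrt(dt)) = 1.083287; d = 1/u = 0.923116
p = (exp((r-q)*dt) - d) / (u - d) = 0.512874
Discount per step: exp(-r*dt) = 0.994764
Stock lattice S(k, i) with i counting down-moves:
  k=0: S(0,0) = 21.9500
  k=1: S(1,0) = 23.7782; S(1,1) = 20.2624
  k=2: S(2,0) = 25.7586; S(2,1) = 21.9500; S(2,2) = 18.7046
  k=3: S(3,0) = 27.9039; S(3,1) = 23.7782; S(3,2) = 20.2624; S(3,3) = 17.2665
Terminal payoffs V(N, i) = max(S_T - K, 0):
  V(3,0) = 3.313919; V(3,1) = 0.000000; V(3,2) = 0.000000; V(3,3) = 0.000000
Backward induction: V(k, i) = exp(-r*dt) * [p * V(k+1, i) + (1-p) * V(k+1, i+1)].
  V(2,0) = exp(-r*dt) * [p*3.313919 + (1-p)*0.000000] = 1.690724
  V(2,1) = exp(-r*dt) * [p*0.000000 + (1-p)*0.000000] = 0.000000
  V(2,2) = exp(-r*dt) * [p*0.000000 + (1-p)*0.000000] = 0.000000
  V(1,0) = exp(-r*dt) * [p*1.690724 + (1-p)*0.000000] = 0.862589
  V(1,1) = exp(-r*dt) * [p*0.000000 + (1-p)*0.000000] = 0.000000
  V(0,0) = exp(-r*dt) * [p*0.862589 + (1-p)*0.000000] = 0.440083


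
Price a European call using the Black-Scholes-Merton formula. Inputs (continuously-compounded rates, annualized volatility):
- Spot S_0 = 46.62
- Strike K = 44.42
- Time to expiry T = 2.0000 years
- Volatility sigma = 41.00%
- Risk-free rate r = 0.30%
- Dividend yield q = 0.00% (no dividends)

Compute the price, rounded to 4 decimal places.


Answer: Price = 11.6306

Derivation:
d1 = (ln(S/K) + (r - q + 0.5*sigma^2) * T) / (sigma * sqrt(T)) = 0.38363098
d2 = d1 - sigma * sqrt(T) = -0.19619658
exp(-rT) = 0.99401796; exp(-qT) = 1.00000000
C = S_0 * exp(-qT) * N(d1) - K * exp(-rT) * N(d2)
N(d1) = 0.64937401; N(d2) = 0.42222815
C = 46.6200 * 1.00000000 * 0.64937401 - 44.4200 * 0.99401796 * 0.42222815 = 11.6306


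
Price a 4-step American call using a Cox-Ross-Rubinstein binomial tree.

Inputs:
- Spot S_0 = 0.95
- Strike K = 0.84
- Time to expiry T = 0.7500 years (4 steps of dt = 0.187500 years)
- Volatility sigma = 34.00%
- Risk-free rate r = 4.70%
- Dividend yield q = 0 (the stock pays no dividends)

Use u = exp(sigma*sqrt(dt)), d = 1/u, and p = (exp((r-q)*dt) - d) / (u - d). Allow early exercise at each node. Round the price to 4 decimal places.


Answer: Price = V(0,0) = 0.1918

Derivation:
dt = T/N = 0.187500
u = exp(sigma*sqrt(dt)) = 1.158614; d = 1/u = 0.863100
p = (exp((r-q)*dt) - d) / (u - d) = 0.493213
Discount per step: exp(-r*dt) = 0.991226
Stock lattice S(k, i) with i counting down-moves:
  k=0: S(0,0) = 0.9500
  k=1: S(1,0) = 1.1007; S(1,1) = 0.8199
  k=2: S(2,0) = 1.2753; S(2,1) = 0.9500; S(2,2) = 0.7077
  k=3: S(3,0) = 1.4775; S(3,1) = 1.1007; S(3,2) = 0.8199; S(3,3) = 0.6108
  k=4: S(4,0) = 1.7119; S(4,1) = 1.2753; S(4,2) = 0.9500; S(4,3) = 0.7077; S(4,4) = 0.5272
Terminal payoffs V(N, i) = max(S_T - K, 0):
  V(4,0) = 0.871900; V(4,1) = 0.435267; V(4,2) = 0.110000; V(4,3) = 0.000000; V(4,4) = 0.000000
Backward induction: V(k, i) = exp(-r*dt) * [p * V(k+1, i) + (1-p) * V(k+1, i+1)]; then take max(V_cont, immediate exercise) for American.
  V(3,0) = exp(-r*dt) * [p*0.871900 + (1-p)*0.435267] = 0.644912; exercise = 0.637542; V(3,0) = max -> 0.644912
  V(3,1) = exp(-r*dt) * [p*0.435267 + (1-p)*0.110000] = 0.268053; exercise = 0.260683; V(3,1) = max -> 0.268053
  V(3,2) = exp(-r*dt) * [p*0.110000 + (1-p)*0.000000] = 0.053777; exercise = 0.000000; V(3,2) = max -> 0.053777
  V(3,3) = exp(-r*dt) * [p*0.000000 + (1-p)*0.000000] = 0.000000; exercise = 0.000000; V(3,3) = max -> 0.000000
  V(2,0) = exp(-r*dt) * [p*0.644912 + (1-p)*0.268053] = 0.449942; exercise = 0.435267; V(2,0) = max -> 0.449942
  V(2,1) = exp(-r*dt) * [p*0.268053 + (1-p)*0.053777] = 0.158062; exercise = 0.110000; V(2,1) = max -> 0.158062
  V(2,2) = exp(-r*dt) * [p*0.053777 + (1-p)*0.000000] = 0.026291; exercise = 0.000000; V(2,2) = max -> 0.026291
  V(1,0) = exp(-r*dt) * [p*0.449942 + (1-p)*0.158062] = 0.299371; exercise = 0.260683; V(1,0) = max -> 0.299371
  V(1,1) = exp(-r*dt) * [p*0.158062 + (1-p)*0.026291] = 0.090481; exercise = 0.000000; V(1,1) = max -> 0.090481
  V(0,0) = exp(-r*dt) * [p*0.299371 + (1-p)*0.090481] = 0.191811; exercise = 0.110000; V(0,0) = max -> 0.191811


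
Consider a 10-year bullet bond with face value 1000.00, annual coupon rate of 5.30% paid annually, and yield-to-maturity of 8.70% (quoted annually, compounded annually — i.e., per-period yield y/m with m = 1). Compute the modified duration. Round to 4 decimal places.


Answer: Modified duration = 7.0907

Derivation:
Coupon per period c = face * coupon_rate / m = 53.000000
Periods per year m = 1; per-period yield y/m = 0.087000
Number of cashflows N = 10
Cashflows (t years, CF_t, discount factor 1/(1+y/m)^(m*t), PV):
  t = 1.0000: CF_t = 53.000000, DF = 0.919963, PV = 48.758050
  t = 2.0000: CF_t = 53.000000, DF = 0.846332, PV = 44.855611
  t = 3.0000: CF_t = 53.000000, DF = 0.778595, PV = 41.265512
  t = 4.0000: CF_t = 53.000000, DF = 0.716278, PV = 37.962752
  t = 5.0000: CF_t = 53.000000, DF = 0.658950, PV = 34.924335
  t = 6.0000: CF_t = 53.000000, DF = 0.606209, PV = 32.129103
  t = 7.0000: CF_t = 53.000000, DF = 0.557690, PV = 29.557593
  t = 8.0000: CF_t = 53.000000, DF = 0.513055, PV = 27.191898
  t = 9.0000: CF_t = 53.000000, DF = 0.471991, PV = 25.015545
  t = 10.0000: CF_t = 1053.000000, DF = 0.434215, PV = 457.228118
Price P = sum_t PV_t = 778.888518
First compute Macaulay numerator sum_t t * PV_t:
  t * PV_t at t = 1.0000: 48.758050
  t * PV_t at t = 2.0000: 89.711223
  t * PV_t at t = 3.0000: 123.796536
  t * PV_t at t = 4.0000: 151.851010
  t * PV_t at t = 5.0000: 174.621677
  t * PV_t at t = 6.0000: 192.774620
  t * PV_t at t = 7.0000: 206.903149
  t * PV_t at t = 8.0000: 217.535181
  t * PV_t at t = 9.0000: 225.139907
  t * PV_t at t = 10.0000: 4572.281181
Macaulay duration D = 6003.372533 / 778.888518 = 7.707615
Modified duration = D / (1 + y/m) = 7.707615 / (1 + 0.087000) = 7.090722


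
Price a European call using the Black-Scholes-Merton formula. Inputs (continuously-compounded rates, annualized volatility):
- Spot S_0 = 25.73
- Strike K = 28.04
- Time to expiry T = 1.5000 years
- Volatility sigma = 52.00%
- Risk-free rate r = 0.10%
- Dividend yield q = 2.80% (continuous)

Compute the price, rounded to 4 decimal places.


d1 = (ln(S/K) + (r - q + 0.5*sigma^2) * T) / (sigma * sqrt(T)) = 0.11984531
d2 = d1 - sigma * sqrt(T) = -0.51702202
exp(-rT) = 0.99850112; exp(-qT) = 0.95886978
C = S_0 * exp(-qT) * N(d1) - K * exp(-rT) * N(d2)
N(d1) = 0.54769716; N(d2) = 0.30257039
C = 25.7300 * 0.95886978 * 0.54769716 - 28.0400 * 0.99850112 * 0.30257039 = 5.0413

Answer: Price = 5.0413


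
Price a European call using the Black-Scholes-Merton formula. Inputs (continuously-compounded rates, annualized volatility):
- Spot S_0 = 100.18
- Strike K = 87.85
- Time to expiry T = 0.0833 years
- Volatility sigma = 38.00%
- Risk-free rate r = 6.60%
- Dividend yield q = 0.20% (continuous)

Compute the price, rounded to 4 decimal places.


d1 = (ln(S/K) + (r - q + 0.5*sigma^2) * T) / (sigma * sqrt(T)) = 1.30096851
d2 = d1 - sigma * sqrt(T) = 1.19129390
exp(-rT) = 0.99451729; exp(-qT) = 0.99983341
C = S_0 * exp(-qT) * N(d1) - K * exp(-rT) * N(d2)
N(d1) = 0.90336538; N(d2) = 0.88323089
C = 100.1800 * 0.99983341 * 0.90336538 - 87.8500 * 0.99451729 * 0.88323089 = 13.3176

Answer: Price = 13.3176


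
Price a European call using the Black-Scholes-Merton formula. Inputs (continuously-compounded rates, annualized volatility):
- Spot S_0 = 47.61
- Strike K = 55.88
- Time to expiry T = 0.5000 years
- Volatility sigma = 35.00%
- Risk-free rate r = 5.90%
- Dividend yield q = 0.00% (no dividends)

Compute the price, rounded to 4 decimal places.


d1 = (ln(S/K) + (r - q + 0.5*sigma^2) * T) / (sigma * sqrt(T)) = -0.40421743
d2 = d1 - sigma * sqrt(T) = -0.65170481
exp(-rT) = 0.97093088; exp(-qT) = 1.00000000
C = S_0 * exp(-qT) * N(d1) - K * exp(-rT) * N(d2)
N(d1) = 0.34302642; N(d2) = 0.25729581
C = 47.6100 * 1.00000000 * 0.34302642 - 55.8800 * 0.97093088 * 0.25729581 = 2.3717

Answer: Price = 2.3717


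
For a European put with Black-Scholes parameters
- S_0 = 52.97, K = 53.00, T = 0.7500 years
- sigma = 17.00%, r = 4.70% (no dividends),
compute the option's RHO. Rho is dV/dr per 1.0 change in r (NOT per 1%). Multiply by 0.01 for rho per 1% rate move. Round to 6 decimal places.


Answer: Rho = -16.717820

Derivation:
d1 = 0.3091968937; d2 = 0.1619725751
phi(d1) = 0.3803209062; exp(-qT) = 1.0000000000; exp(-rT) = 0.9653640451
N(-d2) = 0.4356637253
Rho = -K*T*exp(-rT)*N(-d2) = -53.0000 * 0.7500 * 0.9653640451 * 0.4356637253 = -16.717820


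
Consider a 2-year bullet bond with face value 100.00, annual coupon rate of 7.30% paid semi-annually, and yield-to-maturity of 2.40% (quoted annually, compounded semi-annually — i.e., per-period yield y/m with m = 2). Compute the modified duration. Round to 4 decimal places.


Answer: Modified duration = 1.8794

Derivation:
Coupon per period c = face * coupon_rate / m = 3.650000
Periods per year m = 2; per-period yield y/m = 0.012000
Number of cashflows N = 4
Cashflows (t years, CF_t, discount factor 1/(1+y/m)^(m*t), PV):
  t = 0.5000: CF_t = 3.650000, DF = 0.988142, PV = 3.606719
  t = 1.0000: CF_t = 3.650000, DF = 0.976425, PV = 3.563952
  t = 1.5000: CF_t = 3.650000, DF = 0.964847, PV = 3.521692
  t = 2.0000: CF_t = 103.650000, DF = 0.953406, PV = 98.820548
Price P = sum_t PV_t = 109.512911
First compute Macaulay numerator sum_t t * PV_t:
  t * PV_t at t = 0.5000: 1.803360
  t * PV_t at t = 1.0000: 3.563952
  t * PV_t at t = 1.5000: 5.282537
  t * PV_t at t = 2.0000: 197.641095
Macaulay duration D = 208.290944 / 109.512911 = 1.901976
Modified duration = D / (1 + y/m) = 1.901976 / (1 + 0.012000) = 1.879423


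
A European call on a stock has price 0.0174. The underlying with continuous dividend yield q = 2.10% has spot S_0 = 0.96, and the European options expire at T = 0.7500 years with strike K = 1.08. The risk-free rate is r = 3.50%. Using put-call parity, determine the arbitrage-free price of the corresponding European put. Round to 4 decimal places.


Answer: Put price = 0.1244

Derivation:
Put-call parity: C - P = S_0 * exp(-qT) - K * exp(-rT).
S_0 * exp(-qT) = 0.9600 * 0.98437338 = 0.94499845
K * exp(-rT) = 1.0800 * 0.97409154 = 1.05201886
P = C - S*exp(-qT) + K*exp(-rT)
P = 0.0174 - 0.94499845 + 1.05201886 = 0.1244


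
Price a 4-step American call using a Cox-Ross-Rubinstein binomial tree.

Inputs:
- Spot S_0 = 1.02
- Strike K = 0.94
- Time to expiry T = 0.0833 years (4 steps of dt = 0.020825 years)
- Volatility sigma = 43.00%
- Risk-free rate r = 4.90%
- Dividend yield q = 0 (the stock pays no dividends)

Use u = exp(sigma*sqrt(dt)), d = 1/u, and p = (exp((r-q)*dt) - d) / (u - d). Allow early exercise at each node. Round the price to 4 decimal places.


dt = T/N = 0.020825
u = exp(sigma*sqrt(dt)) = 1.064018; d = 1/u = 0.939833
p = (exp((r-q)*dt) - d) / (u - d) = 0.492713
Discount per step: exp(-r*dt) = 0.998980
Stock lattice S(k, i) with i counting down-moves:
  k=0: S(0,0) = 1.0200
  k=1: S(1,0) = 1.0853; S(1,1) = 0.9586
  k=2: S(2,0) = 1.1548; S(2,1) = 1.0200; S(2,2) = 0.9010
  k=3: S(3,0) = 1.2287; S(3,1) = 1.0853; S(3,2) = 0.9586; S(3,3) = 0.8467
  k=4: S(4,0) = 1.3074; S(4,1) = 1.1548; S(4,2) = 1.0200; S(4,3) = 0.9010; S(4,4) = 0.7958
Terminal payoffs V(N, i) = max(S_T - K, 0):
  V(4,0) = 0.367365; V(4,1) = 0.214778; V(4,2) = 0.080000; V(4,3) = 0.000000; V(4,4) = 0.000000
Backward induction: V(k, i) = exp(-r*dt) * [p * V(k+1, i) + (1-p) * V(k+1, i+1)]; then take max(V_cont, immediate exercise) for American.
  V(3,0) = exp(-r*dt) * [p*0.367365 + (1-p)*0.214778] = 0.289664; exercise = 0.288705; V(3,0) = max -> 0.289664
  V(3,1) = exp(-r*dt) * [p*0.214778 + (1-p)*0.080000] = 0.146258; exercise = 0.145299; V(3,1) = max -> 0.146258
  V(3,2) = exp(-r*dt) * [p*0.080000 + (1-p)*0.000000] = 0.039377; exercise = 0.018630; V(3,2) = max -> 0.039377
  V(3,3) = exp(-r*dt) * [p*0.000000 + (1-p)*0.000000] = 0.000000; exercise = 0.000000; V(3,3) = max -> 0.000000
  V(2,0) = exp(-r*dt) * [p*0.289664 + (1-p)*0.146258] = 0.216694; exercise = 0.214778; V(2,0) = max -> 0.216694
  V(2,1) = exp(-r*dt) * [p*0.146258 + (1-p)*0.039377] = 0.091944; exercise = 0.080000; V(2,1) = max -> 0.091944
  V(2,2) = exp(-r*dt) * [p*0.039377 + (1-p)*0.000000] = 0.019382; exercise = 0.000000; V(2,2) = max -> 0.019382
  V(1,0) = exp(-r*dt) * [p*0.216694 + (1-p)*0.091944] = 0.153254; exercise = 0.145299; V(1,0) = max -> 0.153254
  V(1,1) = exp(-r*dt) * [p*0.091944 + (1-p)*0.019382] = 0.055078; exercise = 0.018630; V(1,1) = max -> 0.055078
  V(0,0) = exp(-r*dt) * [p*0.153254 + (1-p)*0.055078] = 0.103345; exercise = 0.080000; V(0,0) = max -> 0.103345

Answer: Price = V(0,0) = 0.1033


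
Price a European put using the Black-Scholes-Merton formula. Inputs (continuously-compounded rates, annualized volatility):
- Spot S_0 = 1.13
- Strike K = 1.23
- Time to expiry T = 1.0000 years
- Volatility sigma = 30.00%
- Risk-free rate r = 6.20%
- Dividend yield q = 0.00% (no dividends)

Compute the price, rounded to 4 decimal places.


Answer: Price = 0.1497

Derivation:
d1 = (ln(S/K) + (r - q + 0.5*sigma^2) * T) / (sigma * sqrt(T)) = 0.07401154
d2 = d1 - sigma * sqrt(T) = -0.22598846
exp(-rT) = 0.93988289; exp(-qT) = 1.00000000
P = K * exp(-rT) * N(-d2) - S_0 * exp(-qT) * N(-d1)
N(-d1) = 0.47050060; N(-d2) = 0.58939480
P = 1.2300 * 0.93988289 * 0.58939480 - 1.1300 * 1.00000000 * 0.47050060 = 0.1497


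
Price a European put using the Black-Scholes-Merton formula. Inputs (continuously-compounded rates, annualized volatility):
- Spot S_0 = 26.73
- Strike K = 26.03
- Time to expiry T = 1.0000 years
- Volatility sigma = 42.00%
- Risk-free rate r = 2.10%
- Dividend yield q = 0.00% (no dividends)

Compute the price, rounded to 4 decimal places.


Answer: Price = 3.7498

Derivation:
d1 = (ln(S/K) + (r - q + 0.5*sigma^2) * T) / (sigma * sqrt(T)) = 0.32318288
d2 = d1 - sigma * sqrt(T) = -0.09681712
exp(-rT) = 0.97921896; exp(-qT) = 1.00000000
P = K * exp(-rT) * N(-d2) - S_0 * exp(-qT) * N(-d1)
N(-d1) = 0.37327837; N(-d2) = 0.53856418
P = 26.0300 * 0.97921896 * 0.53856418 - 26.7300 * 1.00000000 * 0.37327837 = 3.7498


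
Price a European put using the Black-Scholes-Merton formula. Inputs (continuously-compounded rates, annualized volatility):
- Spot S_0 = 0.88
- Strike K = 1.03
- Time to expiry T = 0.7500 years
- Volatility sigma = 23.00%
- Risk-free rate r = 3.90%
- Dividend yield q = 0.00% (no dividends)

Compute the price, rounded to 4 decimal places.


d1 = (ln(S/K) + (r - q + 0.5*sigma^2) * T) / (sigma * sqrt(T)) = -0.54373680
d2 = d1 - sigma * sqrt(T) = -0.74292265
exp(-rT) = 0.97117364; exp(-qT) = 1.00000000
P = K * exp(-rT) * N(-d2) - S_0 * exp(-qT) * N(-d1)
N(-d1) = 0.70668870; N(-d2) = 0.77123574
P = 1.0300 * 0.97117364 * 0.77123574 - 0.8800 * 1.00000000 * 0.70668870 = 0.1496

Answer: Price = 0.1496


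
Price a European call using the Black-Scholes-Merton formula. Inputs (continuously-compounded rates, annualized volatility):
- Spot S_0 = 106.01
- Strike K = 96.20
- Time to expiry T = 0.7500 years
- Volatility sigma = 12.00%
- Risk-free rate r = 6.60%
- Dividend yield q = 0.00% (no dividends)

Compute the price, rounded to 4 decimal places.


d1 = (ln(S/K) + (r - q + 0.5*sigma^2) * T) / (sigma * sqrt(T)) = 1.46265986
d2 = d1 - sigma * sqrt(T) = 1.35873681
exp(-rT) = 0.95170516; exp(-qT) = 1.00000000
C = S_0 * exp(-qT) * N(d1) - K * exp(-rT) * N(d2)
N(d1) = 0.92821976; N(d2) = 0.91288500
C = 106.0100 * 1.00000000 * 0.92821976 - 96.2000 * 0.95170516 * 0.91288500 = 14.8223

Answer: Price = 14.8223


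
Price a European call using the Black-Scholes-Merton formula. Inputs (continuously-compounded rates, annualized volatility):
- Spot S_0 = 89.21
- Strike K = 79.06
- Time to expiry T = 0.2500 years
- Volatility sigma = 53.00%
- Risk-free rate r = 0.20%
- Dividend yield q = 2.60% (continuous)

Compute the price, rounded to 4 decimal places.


d1 = (ln(S/K) + (r - q + 0.5*sigma^2) * T) / (sigma * sqrt(T)) = 0.56565503
d2 = d1 - sigma * sqrt(T) = 0.30065503
exp(-rT) = 0.99950012; exp(-qT) = 0.99352108
C = S_0 * exp(-qT) * N(d1) - K * exp(-rT) * N(d2)
N(d1) = 0.71418584; N(d2) = 0.61816122
C = 89.2100 * 0.99352108 * 0.71418584 - 79.0600 * 0.99950012 * 0.61816122 = 14.4523

Answer: Price = 14.4523


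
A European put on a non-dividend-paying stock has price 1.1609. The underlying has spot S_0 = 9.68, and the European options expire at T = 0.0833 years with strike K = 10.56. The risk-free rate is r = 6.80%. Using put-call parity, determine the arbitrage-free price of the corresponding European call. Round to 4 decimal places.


Put-call parity: C - P = S_0 * exp(-qT) - K * exp(-rT).
S_0 * exp(-qT) = 9.6800 * 1.00000000 = 9.68000000
K * exp(-rT) = 10.5600 * 0.99435161 = 10.50035303
C = P + S*exp(-qT) - K*exp(-rT)
C = 1.1609 + 9.68000000 - 10.50035303 = 0.3405

Answer: Call price = 0.3405


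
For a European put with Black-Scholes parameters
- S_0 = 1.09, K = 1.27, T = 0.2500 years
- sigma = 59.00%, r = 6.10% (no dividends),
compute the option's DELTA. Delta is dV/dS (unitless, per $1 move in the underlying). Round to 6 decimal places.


Answer: Delta = -0.625100

Derivation:
d1 = -0.3189040821; d2 = -0.6139040821
phi(d1) = 0.3791632454; exp(-qT) = 1.0000000000; exp(-rT) = 0.9848656924
N(-d1) = 0.6251003756
Delta = -exp(-qT) * N(-d1) = -1.0000000000 * 0.6251003756 = -0.625100


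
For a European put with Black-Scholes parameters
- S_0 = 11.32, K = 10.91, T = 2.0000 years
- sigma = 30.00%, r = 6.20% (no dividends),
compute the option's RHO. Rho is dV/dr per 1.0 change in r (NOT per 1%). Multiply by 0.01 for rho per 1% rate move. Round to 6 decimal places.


Answer: Rho = -8.358730

Derivation:
d1 = 0.5913564014; d2 = 0.1670923327
phi(d1) = 0.3349447353; exp(-qT) = 1.0000000000; exp(-rT) = 0.8833798409
N(-d2) = 0.4336486994
Rho = -K*T*exp(-rT)*N(-d2) = -10.9100 * 2.0000 * 0.8833798409 * 0.4336486994 = -8.358730


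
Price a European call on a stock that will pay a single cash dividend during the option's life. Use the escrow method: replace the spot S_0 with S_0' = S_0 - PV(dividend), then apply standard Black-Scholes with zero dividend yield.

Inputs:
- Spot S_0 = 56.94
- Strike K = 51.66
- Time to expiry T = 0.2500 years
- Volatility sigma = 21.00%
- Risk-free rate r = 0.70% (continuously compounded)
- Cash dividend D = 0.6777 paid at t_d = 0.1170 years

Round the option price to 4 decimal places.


PV(D) = D * exp(-r * t_d) = 0.6777 * 0.99918134 = 0.67714519
S_0' = S_0 - PV(D) = 56.9400 - 0.67714519 = 56.26285481
d1 = (ln(S_0'/K) + (r + sigma^2/2)*T) / (sigma*sqrt(T)) = 0.88203102
d2 = d1 - sigma*sqrt(T) = 0.77703102
exp(-rT) = 0.99825153
N(d1) = 0.81111998; N(d2) = 0.78142977
C = S_0' * N(d1) - K * exp(-rT) * N(d2) = 56.26285481 * 0.81111998 - 51.6600 * 0.99825153 * 0.78142977 = 5.3378

Answer: Price = 5.3378


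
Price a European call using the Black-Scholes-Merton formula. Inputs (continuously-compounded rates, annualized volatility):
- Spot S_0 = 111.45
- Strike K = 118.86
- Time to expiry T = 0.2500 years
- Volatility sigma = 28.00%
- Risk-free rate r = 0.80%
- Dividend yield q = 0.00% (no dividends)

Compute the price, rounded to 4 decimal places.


d1 = (ln(S/K) + (r - q + 0.5*sigma^2) * T) / (sigma * sqrt(T)) = -0.37550193
d2 = d1 - sigma * sqrt(T) = -0.51550193
exp(-rT) = 0.99800200; exp(-qT) = 1.00000000
C = S_0 * exp(-qT) * N(d1) - K * exp(-rT) * N(d2)
N(d1) = 0.35364361; N(d2) = 0.30310116
C = 111.4500 * 1.00000000 * 0.35364361 - 118.8600 * 0.99800200 * 0.30310116 = 3.4590

Answer: Price = 3.4590
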